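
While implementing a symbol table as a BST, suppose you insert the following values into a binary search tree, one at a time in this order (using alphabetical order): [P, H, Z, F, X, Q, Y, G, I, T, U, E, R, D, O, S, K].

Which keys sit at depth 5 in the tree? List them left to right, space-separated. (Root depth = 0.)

P: root
H: left child of P (depth 1)
Z: right child of P (depth 1)
F: left child of H (depth 2)
X: left child of Z (depth 2)
Q: left child of X (depth 3)
Y: right child of X (depth 3)
G: right child of F (depth 3)
I: right child of H (depth 2)
T: right child of Q (depth 4)
U: right child of T (depth 5)
E: left child of F (depth 3)
R: left child of T (depth 5)
D: left child of E (depth 4)
O: right child of I (depth 3)
S: right child of R (depth 6)
K: left child of O (depth 4)

R U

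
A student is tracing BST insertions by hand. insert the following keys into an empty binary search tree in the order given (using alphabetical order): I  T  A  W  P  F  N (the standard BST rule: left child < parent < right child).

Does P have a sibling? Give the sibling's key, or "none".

W

Insert I: tree is empty, so I becomes the root.
Insert T: T > I → go right. Place as right child of I.
Insert A: A < I → go left. Place as left child of I.
Insert W: W > I → go right; W > T → go right. Place as right child of T.
Insert P: P > I → go right; P < T → go left. Place as left child of T.
Insert F: F < I → go left; F > A → go right. Place as right child of A.
Insert N: N > I → go right; N < T → go left; N < P → go left. Place as left child of P.

P's parent is T; the other child of T is W.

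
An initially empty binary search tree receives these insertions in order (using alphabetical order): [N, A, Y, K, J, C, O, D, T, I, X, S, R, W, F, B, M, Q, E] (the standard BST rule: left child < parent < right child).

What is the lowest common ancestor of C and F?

C

Resulting structure (node: left, right):
  N: L=A, R=Y
  A: L=–, R=K
  Y: L=O, R=–
  K: L=J, R=M
  J: L=C, R=–
  C: L=B, R=D
  O: L=–, R=T
  D: L=–, R=I
  T: L=S, R=X
  I: L=F, R=–
  X: L=W, R=–
  S: L=R, R=–
  R: L=Q, R=–
  W: L=–, R=–
  F: L=E, R=–
  B: L=–, R=–
  M: L=–, R=–
  Q: L=–, R=–
  E: L=–, R=–

Path to C: N → A → K → J → C
Path to F: N → A → K → J → C → D → I → F
C lies on both paths and is an ancestor of the other node.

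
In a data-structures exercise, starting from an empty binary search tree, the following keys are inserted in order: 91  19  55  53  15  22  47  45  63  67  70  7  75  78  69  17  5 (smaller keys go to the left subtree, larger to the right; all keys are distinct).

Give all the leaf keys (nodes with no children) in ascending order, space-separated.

Insert 91: tree is empty, so 91 becomes the root.
Insert 19: 19 < 91 → go left. Place as left child of 91.
Insert 55: 55 < 91 → go left; 55 > 19 → go right. Place as right child of 19.
Insert 53: 53 < 91 → go left; 53 > 19 → go right; 53 < 55 → go left. Place as left child of 55.
Insert 15: 15 < 91 → go left; 15 < 19 → go left. Place as left child of 19.
Insert 22: 22 < 91 → go left; 22 > 19 → go right; 22 < 55 → go left; 22 < 53 → go left. Place as left child of 53.
Insert 47: 47 < 91 → go left; 47 > 19 → go right; 47 < 55 → go left; 47 < 53 → go left; 47 > 22 → go right. Place as right child of 22.
Insert 45: 45 < 91 → go left; 45 > 19 → go right; 45 < 55 → go left; 45 < 53 → go left; 45 > 22 → go right; 45 < 47 → go left. Place as left child of 47.
Insert 63: 63 < 91 → go left; 63 > 19 → go right; 63 > 55 → go right. Place as right child of 55.
Insert 67: 67 < 91 → go left; 67 > 19 → go right; 67 > 55 → go right; 67 > 63 → go right. Place as right child of 63.
Insert 70: 70 < 91 → go left; 70 > 19 → go right; 70 > 55 → go right; 70 > 63 → go right; 70 > 67 → go right. Place as right child of 67.
Insert 7: 7 < 91 → go left; 7 < 19 → go left; 7 < 15 → go left. Place as left child of 15.
Insert 75: 75 < 91 → go left; 75 > 19 → go right; 75 > 55 → go right; 75 > 63 → go right; 75 > 67 → go right; 75 > 70 → go right. Place as right child of 70.
Insert 78: 78 < 91 → go left; 78 > 19 → go right; 78 > 55 → go right; 78 > 63 → go right; 78 > 67 → go right; 78 > 70 → go right; 78 > 75 → go right. Place as right child of 75.
Insert 69: 69 < 91 → go left; 69 > 19 → go right; 69 > 55 → go right; 69 > 63 → go right; 69 > 67 → go right; 69 < 70 → go left. Place as left child of 70.
Insert 17: 17 < 91 → go left; 17 < 19 → go left; 17 > 15 → go right. Place as right child of 15.
Insert 5: 5 < 91 → go left; 5 < 19 → go left; 5 < 15 → go left; 5 < 7 → go left. Place as left child of 7.

5 17 45 69 78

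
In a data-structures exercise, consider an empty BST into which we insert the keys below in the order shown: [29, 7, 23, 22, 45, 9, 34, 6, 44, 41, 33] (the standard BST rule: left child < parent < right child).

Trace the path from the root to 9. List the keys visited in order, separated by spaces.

29 7 23 22 9

Insert 29: tree is empty, so 29 becomes the root.
Insert 7: 7 < 29 → go left. Place as left child of 29.
Insert 23: 23 < 29 → go left; 23 > 7 → go right. Place as right child of 7.
Insert 22: 22 < 29 → go left; 22 > 7 → go right; 22 < 23 → go left. Place as left child of 23.
Insert 45: 45 > 29 → go right. Place as right child of 29.
Insert 9: 9 < 29 → go left; 9 > 7 → go right; 9 < 23 → go left; 9 < 22 → go left. Place as left child of 22.
Insert 34: 34 > 29 → go right; 34 < 45 → go left. Place as left child of 45.
Insert 6: 6 < 29 → go left; 6 < 7 → go left. Place as left child of 7.
Insert 44: 44 > 29 → go right; 44 < 45 → go left; 44 > 34 → go right. Place as right child of 34.
Insert 41: 41 > 29 → go right; 41 < 45 → go left; 41 > 34 → go right; 41 < 44 → go left. Place as left child of 44.
Insert 33: 33 > 29 → go right; 33 < 45 → go left; 33 < 34 → go left. Place as left child of 34.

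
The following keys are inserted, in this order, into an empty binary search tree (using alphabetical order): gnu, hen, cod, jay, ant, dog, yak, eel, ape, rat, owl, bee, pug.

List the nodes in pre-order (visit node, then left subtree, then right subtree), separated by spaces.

gnu cod ant ape bee dog eel hen jay yak rat owl pug

Resulting structure (node: left, right):
  gnu: L=cod, R=hen
  hen: L=–, R=jay
  cod: L=ant, R=dog
  jay: L=–, R=yak
  ant: L=–, R=ape
  dog: L=–, R=eel
  yak: L=rat, R=–
  eel: L=–, R=–
  ape: L=–, R=bee
  rat: L=owl, R=–
  owl: L=–, R=pug
  bee: L=–, R=–
  pug: L=–, R=–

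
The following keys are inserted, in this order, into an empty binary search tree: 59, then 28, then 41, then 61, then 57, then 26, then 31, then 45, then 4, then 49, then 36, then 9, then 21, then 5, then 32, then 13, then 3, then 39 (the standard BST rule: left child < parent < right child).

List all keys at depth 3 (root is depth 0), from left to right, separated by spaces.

4 31 57

Resulting structure (node: left, right):
  59: L=28, R=61
  28: L=26, R=41
  41: L=31, R=57
  61: L=–, R=–
  57: L=45, R=–
  26: L=4, R=–
  31: L=–, R=36
  45: L=–, R=49
  4: L=3, R=9
  49: L=–, R=–
  36: L=32, R=39
  9: L=5, R=21
  21: L=13, R=–
  5: L=–, R=–
  32: L=–, R=–
  13: L=–, R=–
  3: L=–, R=–
  39: L=–, R=–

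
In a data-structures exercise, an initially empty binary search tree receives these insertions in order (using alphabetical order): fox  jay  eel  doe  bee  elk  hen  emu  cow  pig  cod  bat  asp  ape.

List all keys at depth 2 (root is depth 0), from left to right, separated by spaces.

Insert fox: tree is empty, so fox becomes the root.
Insert jay: jay > fox → go right. Place as right child of fox.
Insert eel: eel < fox → go left. Place as left child of fox.
Insert doe: doe < fox → go left; doe < eel → go left. Place as left child of eel.
Insert bee: bee < fox → go left; bee < eel → go left; bee < doe → go left. Place as left child of doe.
Insert elk: elk < fox → go left; elk > eel → go right. Place as right child of eel.
Insert hen: hen > fox → go right; hen < jay → go left. Place as left child of jay.
Insert emu: emu < fox → go left; emu > eel → go right; emu > elk → go right. Place as right child of elk.
Insert cow: cow < fox → go left; cow < eel → go left; cow < doe → go left; cow > bee → go right. Place as right child of bee.
Insert pig: pig > fox → go right; pig > jay → go right. Place as right child of jay.
Insert cod: cod < fox → go left; cod < eel → go left; cod < doe → go left; cod > bee → go right; cod < cow → go left. Place as left child of cow.
Insert bat: bat < fox → go left; bat < eel → go left; bat < doe → go left; bat < bee → go left. Place as left child of bee.
Insert asp: asp < fox → go left; asp < eel → go left; asp < doe → go left; asp < bee → go left; asp < bat → go left. Place as left child of bat.
Insert ape: ape < fox → go left; ape < eel → go left; ape < doe → go left; ape < bee → go left; ape < bat → go left; ape < asp → go left. Place as left child of asp.

doe elk hen pig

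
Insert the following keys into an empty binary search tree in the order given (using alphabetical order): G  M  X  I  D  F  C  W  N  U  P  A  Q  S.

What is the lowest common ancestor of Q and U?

U

Resulting structure (node: left, right):
  G: L=D, R=M
  M: L=I, R=X
  X: L=W, R=–
  I: L=–, R=–
  D: L=C, R=F
  F: L=–, R=–
  C: L=A, R=–
  W: L=N, R=–
  N: L=–, R=U
  U: L=P, R=–
  P: L=–, R=Q
  A: L=–, R=–
  Q: L=–, R=S
  S: L=–, R=–

Path to Q: G → M → X → W → N → U → P → Q
Path to U: G → M → X → W → N → U
U lies on both paths and is an ancestor of the other node.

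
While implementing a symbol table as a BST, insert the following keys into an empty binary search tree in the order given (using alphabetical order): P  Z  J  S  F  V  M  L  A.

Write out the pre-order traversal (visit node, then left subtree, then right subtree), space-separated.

Insert P: tree is empty, so P becomes the root.
Insert Z: Z > P → go right. Place as right child of P.
Insert J: J < P → go left. Place as left child of P.
Insert S: S > P → go right; S < Z → go left. Place as left child of Z.
Insert F: F < P → go left; F < J → go left. Place as left child of J.
Insert V: V > P → go right; V < Z → go left; V > S → go right. Place as right child of S.
Insert M: M < P → go left; M > J → go right. Place as right child of J.
Insert L: L < P → go left; L > J → go right; L < M → go left. Place as left child of M.
Insert A: A < P → go left; A < J → go left; A < F → go left. Place as left child of F.

P J F A M L Z S V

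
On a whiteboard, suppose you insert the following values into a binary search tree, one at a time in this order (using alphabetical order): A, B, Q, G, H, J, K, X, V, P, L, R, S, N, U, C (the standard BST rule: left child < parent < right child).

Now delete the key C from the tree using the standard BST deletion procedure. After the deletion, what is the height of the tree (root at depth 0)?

9

A: root
B: right child of A (depth 1)
Q: right child of B (depth 2)
G: left child of Q (depth 3)
H: right child of G (depth 4)
J: right child of H (depth 5)
K: right child of J (depth 6)
X: right child of Q (depth 3)
V: left child of X (depth 4)
P: right child of K (depth 7)
L: left child of P (depth 8)
R: left child of V (depth 5)
S: right child of R (depth 6)
N: right child of L (depth 9)
U: right child of S (depth 7)
C: left child of G (depth 4)

Delete C (at most one child — splice it out).
After deletion, deepest node is N at depth 9.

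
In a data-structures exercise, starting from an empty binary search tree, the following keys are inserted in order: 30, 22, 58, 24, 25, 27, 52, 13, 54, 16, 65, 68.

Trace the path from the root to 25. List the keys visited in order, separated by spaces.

30 22 24 25

Resulting structure (node: left, right):
  30: L=22, R=58
  22: L=13, R=24
  58: L=52, R=65
  24: L=–, R=25
  25: L=–, R=27
  27: L=–, R=–
  52: L=–, R=54
  13: L=–, R=16
  54: L=–, R=–
  16: L=–, R=–
  65: L=–, R=68
  68: L=–, R=–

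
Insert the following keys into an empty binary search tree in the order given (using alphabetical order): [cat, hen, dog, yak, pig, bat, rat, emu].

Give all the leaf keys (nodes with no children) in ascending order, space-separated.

bat emu rat

cat: root
hen: right child of cat (depth 1)
dog: left child of hen (depth 2)
yak: right child of hen (depth 2)
pig: left child of yak (depth 3)
bat: left child of cat (depth 1)
rat: right child of pig (depth 4)
emu: right child of dog (depth 3)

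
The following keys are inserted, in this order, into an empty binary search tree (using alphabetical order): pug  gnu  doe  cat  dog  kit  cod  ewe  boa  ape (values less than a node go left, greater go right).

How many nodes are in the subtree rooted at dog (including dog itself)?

pug: root
gnu: left child of pug (depth 1)
doe: left child of gnu (depth 2)
cat: left child of doe (depth 3)
dog: right child of doe (depth 3)
kit: right child of gnu (depth 2)
cod: right child of cat (depth 4)
ewe: right child of dog (depth 4)
boa: left child of cat (depth 4)
ape: left child of boa (depth 5)

Subtree rooted at dog contains: dog, ewe — 2 nodes.

2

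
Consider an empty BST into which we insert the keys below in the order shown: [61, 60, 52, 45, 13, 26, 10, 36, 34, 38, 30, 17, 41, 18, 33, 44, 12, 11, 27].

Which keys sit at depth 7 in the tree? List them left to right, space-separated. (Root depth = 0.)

11 18 34 38

Insert 61: tree is empty, so 61 becomes the root.
Insert 60: 60 < 61 → go left. Place as left child of 61.
Insert 52: 52 < 61 → go left; 52 < 60 → go left. Place as left child of 60.
Insert 45: 45 < 61 → go left; 45 < 60 → go left; 45 < 52 → go left. Place as left child of 52.
Insert 13: 13 < 61 → go left; 13 < 60 → go left; 13 < 52 → go left; 13 < 45 → go left. Place as left child of 45.
Insert 26: 26 < 61 → go left; 26 < 60 → go left; 26 < 52 → go left; 26 < 45 → go left; 26 > 13 → go right. Place as right child of 13.
Insert 10: 10 < 61 → go left; 10 < 60 → go left; 10 < 52 → go left; 10 < 45 → go left; 10 < 13 → go left. Place as left child of 13.
Insert 36: 36 < 61 → go left; 36 < 60 → go left; 36 < 52 → go left; 36 < 45 → go left; 36 > 13 → go right; 36 > 26 → go right. Place as right child of 26.
Insert 34: 34 < 61 → go left; 34 < 60 → go left; 34 < 52 → go left; 34 < 45 → go left; 34 > 13 → go right; 34 > 26 → go right; 34 < 36 → go left. Place as left child of 36.
Insert 38: 38 < 61 → go left; 38 < 60 → go left; 38 < 52 → go left; 38 < 45 → go left; 38 > 13 → go right; 38 > 26 → go right; 38 > 36 → go right. Place as right child of 36.
Insert 30: 30 < 61 → go left; 30 < 60 → go left; 30 < 52 → go left; 30 < 45 → go left; 30 > 13 → go right; 30 > 26 → go right; 30 < 36 → go left; 30 < 34 → go left. Place as left child of 34.
Insert 17: 17 < 61 → go left; 17 < 60 → go left; 17 < 52 → go left; 17 < 45 → go left; 17 > 13 → go right; 17 < 26 → go left. Place as left child of 26.
Insert 41: 41 < 61 → go left; 41 < 60 → go left; 41 < 52 → go left; 41 < 45 → go left; 41 > 13 → go right; 41 > 26 → go right; 41 > 36 → go right; 41 > 38 → go right. Place as right child of 38.
Insert 18: 18 < 61 → go left; 18 < 60 → go left; 18 < 52 → go left; 18 < 45 → go left; 18 > 13 → go right; 18 < 26 → go left; 18 > 17 → go right. Place as right child of 17.
Insert 33: 33 < 61 → go left; 33 < 60 → go left; 33 < 52 → go left; 33 < 45 → go left; 33 > 13 → go right; 33 > 26 → go right; 33 < 36 → go left; 33 < 34 → go left; 33 > 30 → go right. Place as right child of 30.
Insert 44: 44 < 61 → go left; 44 < 60 → go left; 44 < 52 → go left; 44 < 45 → go left; 44 > 13 → go right; 44 > 26 → go right; 44 > 36 → go right; 44 > 38 → go right; 44 > 41 → go right. Place as right child of 41.
Insert 12: 12 < 61 → go left; 12 < 60 → go left; 12 < 52 → go left; 12 < 45 → go left; 12 < 13 → go left; 12 > 10 → go right. Place as right child of 10.
Insert 11: 11 < 61 → go left; 11 < 60 → go left; 11 < 52 → go left; 11 < 45 → go left; 11 < 13 → go left; 11 > 10 → go right; 11 < 12 → go left. Place as left child of 12.
Insert 27: 27 < 61 → go left; 27 < 60 → go left; 27 < 52 → go left; 27 < 45 → go left; 27 > 13 → go right; 27 > 26 → go right; 27 < 36 → go left; 27 < 34 → go left; 27 < 30 → go left. Place as left child of 30.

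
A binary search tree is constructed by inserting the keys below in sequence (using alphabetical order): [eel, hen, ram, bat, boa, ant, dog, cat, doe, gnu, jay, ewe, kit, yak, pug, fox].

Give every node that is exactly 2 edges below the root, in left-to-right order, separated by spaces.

ant boa gnu ram

Insert eel: tree is empty, so eel becomes the root.
Insert hen: hen > eel → go right. Place as right child of eel.
Insert ram: ram > eel → go right; ram > hen → go right. Place as right child of hen.
Insert bat: bat < eel → go left. Place as left child of eel.
Insert boa: boa < eel → go left; boa > bat → go right. Place as right child of bat.
Insert ant: ant < eel → go left; ant < bat → go left. Place as left child of bat.
Insert dog: dog < eel → go left; dog > bat → go right; dog > boa → go right. Place as right child of boa.
Insert cat: cat < eel → go left; cat > bat → go right; cat > boa → go right; cat < dog → go left. Place as left child of dog.
Insert doe: doe < eel → go left; doe > bat → go right; doe > boa → go right; doe < dog → go left; doe > cat → go right. Place as right child of cat.
Insert gnu: gnu > eel → go right; gnu < hen → go left. Place as left child of hen.
Insert jay: jay > eel → go right; jay > hen → go right; jay < ram → go left. Place as left child of ram.
Insert ewe: ewe > eel → go right; ewe < hen → go left; ewe < gnu → go left. Place as left child of gnu.
Insert kit: kit > eel → go right; kit > hen → go right; kit < ram → go left; kit > jay → go right. Place as right child of jay.
Insert yak: yak > eel → go right; yak > hen → go right; yak > ram → go right. Place as right child of ram.
Insert pug: pug > eel → go right; pug > hen → go right; pug < ram → go left; pug > jay → go right; pug > kit → go right. Place as right child of kit.
Insert fox: fox > eel → go right; fox < hen → go left; fox < gnu → go left; fox > ewe → go right. Place as right child of ewe.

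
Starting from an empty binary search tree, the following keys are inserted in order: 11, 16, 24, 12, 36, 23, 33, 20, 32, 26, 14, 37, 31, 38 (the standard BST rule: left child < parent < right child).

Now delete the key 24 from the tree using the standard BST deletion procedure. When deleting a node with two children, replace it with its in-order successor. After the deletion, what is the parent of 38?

37

11: root
16: right child of 11 (depth 1)
24: right child of 16 (depth 2)
12: left child of 16 (depth 2)
36: right child of 24 (depth 3)
23: left child of 24 (depth 3)
33: left child of 36 (depth 4)
20: left child of 23 (depth 4)
32: left child of 33 (depth 5)
26: left child of 32 (depth 6)
14: right child of 12 (depth 3)
37: right child of 36 (depth 4)
31: right child of 26 (depth 7)
38: right child of 37 (depth 5)

Delete 24 (two children — replace with in-order successor).
After deletion, 38's parent is 37.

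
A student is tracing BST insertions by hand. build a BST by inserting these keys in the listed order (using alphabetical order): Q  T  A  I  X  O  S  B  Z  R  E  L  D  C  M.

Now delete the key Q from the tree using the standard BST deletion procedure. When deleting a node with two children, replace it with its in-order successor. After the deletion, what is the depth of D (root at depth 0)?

5

Insert Q: tree is empty, so Q becomes the root.
Insert T: T > Q → go right. Place as right child of Q.
Insert A: A < Q → go left. Place as left child of Q.
Insert I: I < Q → go left; I > A → go right. Place as right child of A.
Insert X: X > Q → go right; X > T → go right. Place as right child of T.
Insert O: O < Q → go left; O > A → go right; O > I → go right. Place as right child of I.
Insert S: S > Q → go right; S < T → go left. Place as left child of T.
Insert B: B < Q → go left; B > A → go right; B < I → go left. Place as left child of I.
Insert Z: Z > Q → go right; Z > T → go right; Z > X → go right. Place as right child of X.
Insert R: R > Q → go right; R < T → go left; R < S → go left. Place as left child of S.
Insert E: E < Q → go left; E > A → go right; E < I → go left; E > B → go right. Place as right child of B.
Insert L: L < Q → go left; L > A → go right; L > I → go right; L < O → go left. Place as left child of O.
Insert D: D < Q → go left; D > A → go right; D < I → go left; D > B → go right; D < E → go left. Place as left child of E.
Insert C: C < Q → go left; C > A → go right; C < I → go left; C > B → go right; C < E → go left; C < D → go left. Place as left child of D.
Insert M: M < Q → go left; M > A → go right; M > I → go right; M < O → go left; M > L → go right. Place as right child of L.

Delete Q (two children — replace with in-order successor).
After deletion, path to D: R → A → I → B → E → D.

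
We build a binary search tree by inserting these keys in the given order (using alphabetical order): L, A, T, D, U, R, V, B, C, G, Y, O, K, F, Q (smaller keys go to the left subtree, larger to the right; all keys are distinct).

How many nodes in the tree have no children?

L: root
A: left child of L (depth 1)
T: right child of L (depth 1)
D: right child of A (depth 2)
U: right child of T (depth 2)
R: left child of T (depth 2)
V: right child of U (depth 3)
B: left child of D (depth 3)
C: right child of B (depth 4)
G: right child of D (depth 3)
Y: right child of V (depth 4)
O: left child of R (depth 3)
K: right child of G (depth 4)
F: left child of G (depth 4)
Q: right child of O (depth 4)

Leaves: C, F, K, Q, Y — 5 in total.

5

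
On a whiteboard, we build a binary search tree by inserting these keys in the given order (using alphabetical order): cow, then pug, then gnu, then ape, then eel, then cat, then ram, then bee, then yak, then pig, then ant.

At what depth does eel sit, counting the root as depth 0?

3

Insert cow: tree is empty, so cow becomes the root.
Insert pug: pug > cow → go right. Place as right child of cow.
Insert gnu: gnu > cow → go right; gnu < pug → go left. Place as left child of pug.
Insert ape: ape < cow → go left. Place as left child of cow.
Insert eel: eel > cow → go right; eel < pug → go left; eel < gnu → go left. Place as left child of gnu.
Insert cat: cat < cow → go left; cat > ape → go right. Place as right child of ape.
Insert ram: ram > cow → go right; ram > pug → go right. Place as right child of pug.
Insert bee: bee < cow → go left; bee > ape → go right; bee < cat → go left. Place as left child of cat.
Insert yak: yak > cow → go right; yak > pug → go right; yak > ram → go right. Place as right child of ram.
Insert pig: pig > cow → go right; pig < pug → go left; pig > gnu → go right. Place as right child of gnu.
Insert ant: ant < cow → go left; ant < ape → go left. Place as left child of ape.

Path to eel: cow → pug → gnu → eel, which is 3 edges.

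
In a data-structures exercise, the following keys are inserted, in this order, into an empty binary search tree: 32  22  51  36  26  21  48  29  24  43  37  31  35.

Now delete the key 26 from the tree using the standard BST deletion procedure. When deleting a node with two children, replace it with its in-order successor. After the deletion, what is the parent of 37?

Insert 32: tree is empty, so 32 becomes the root.
Insert 22: 22 < 32 → go left. Place as left child of 32.
Insert 51: 51 > 32 → go right. Place as right child of 32.
Insert 36: 36 > 32 → go right; 36 < 51 → go left. Place as left child of 51.
Insert 26: 26 < 32 → go left; 26 > 22 → go right. Place as right child of 22.
Insert 21: 21 < 32 → go left; 21 < 22 → go left. Place as left child of 22.
Insert 48: 48 > 32 → go right; 48 < 51 → go left; 48 > 36 → go right. Place as right child of 36.
Insert 29: 29 < 32 → go left; 29 > 22 → go right; 29 > 26 → go right. Place as right child of 26.
Insert 24: 24 < 32 → go left; 24 > 22 → go right; 24 < 26 → go left. Place as left child of 26.
Insert 43: 43 > 32 → go right; 43 < 51 → go left; 43 > 36 → go right; 43 < 48 → go left. Place as left child of 48.
Insert 37: 37 > 32 → go right; 37 < 51 → go left; 37 > 36 → go right; 37 < 48 → go left; 37 < 43 → go left. Place as left child of 43.
Insert 31: 31 < 32 → go left; 31 > 22 → go right; 31 > 26 → go right; 31 > 29 → go right. Place as right child of 29.
Insert 35: 35 > 32 → go right; 35 < 51 → go left; 35 < 36 → go left. Place as left child of 36.

Delete 26 (two children — replace with in-order successor).
After deletion, 37's parent is 43.

43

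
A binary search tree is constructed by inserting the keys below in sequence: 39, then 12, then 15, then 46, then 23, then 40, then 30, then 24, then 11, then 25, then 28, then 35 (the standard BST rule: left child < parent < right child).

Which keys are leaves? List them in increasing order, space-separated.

39: root
12: left child of 39 (depth 1)
15: right child of 12 (depth 2)
46: right child of 39 (depth 1)
23: right child of 15 (depth 3)
40: left child of 46 (depth 2)
30: right child of 23 (depth 4)
24: left child of 30 (depth 5)
11: left child of 12 (depth 2)
25: right child of 24 (depth 6)
28: right child of 25 (depth 7)
35: right child of 30 (depth 5)

11 28 35 40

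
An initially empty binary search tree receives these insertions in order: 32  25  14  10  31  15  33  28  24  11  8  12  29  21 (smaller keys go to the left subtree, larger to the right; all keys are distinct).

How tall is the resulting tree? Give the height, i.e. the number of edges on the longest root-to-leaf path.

5

Resulting structure (node: left, right):
  32: L=25, R=33
  25: L=14, R=31
  14: L=10, R=15
  10: L=8, R=11
  31: L=28, R=–
  15: L=–, R=24
  33: L=–, R=–
  28: L=–, R=29
  24: L=21, R=–
  11: L=–, R=12
  8: L=–, R=–
  12: L=–, R=–
  29: L=–, R=–
  21: L=–, R=–

The deepest node is 12 at depth 5.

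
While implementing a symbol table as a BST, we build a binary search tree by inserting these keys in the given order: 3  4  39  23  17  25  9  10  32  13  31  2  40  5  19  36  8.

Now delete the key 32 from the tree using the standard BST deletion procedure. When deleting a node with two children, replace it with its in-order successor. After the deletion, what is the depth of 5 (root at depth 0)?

Resulting structure (node: left, right):
  3: L=2, R=4
  4: L=–, R=39
  39: L=23, R=40
  23: L=17, R=25
  17: L=9, R=19
  25: L=–, R=32
  9: L=5, R=10
  10: L=–, R=13
  32: L=31, R=36
  13: L=–, R=–
  31: L=–, R=–
  2: L=–, R=–
  40: L=–, R=–
  5: L=–, R=8
  19: L=–, R=–
  36: L=–, R=–
  8: L=–, R=–

Delete 32 (two children — replace with in-order successor).
After deletion, path to 5: 3 → 4 → 39 → 23 → 17 → 9 → 5.

6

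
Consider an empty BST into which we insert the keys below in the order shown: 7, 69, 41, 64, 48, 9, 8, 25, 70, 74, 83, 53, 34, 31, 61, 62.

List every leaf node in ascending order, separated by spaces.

8 31 62 83

7: root
69: right child of 7 (depth 1)
41: left child of 69 (depth 2)
64: right child of 41 (depth 3)
48: left child of 64 (depth 4)
9: left child of 41 (depth 3)
8: left child of 9 (depth 4)
25: right child of 9 (depth 4)
70: right child of 69 (depth 2)
74: right child of 70 (depth 3)
83: right child of 74 (depth 4)
53: right child of 48 (depth 5)
34: right child of 25 (depth 5)
31: left child of 34 (depth 6)
61: right child of 53 (depth 6)
62: right child of 61 (depth 7)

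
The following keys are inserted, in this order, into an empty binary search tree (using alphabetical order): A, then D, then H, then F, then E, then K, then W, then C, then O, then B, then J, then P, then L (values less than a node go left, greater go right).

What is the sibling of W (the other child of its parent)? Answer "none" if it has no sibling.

J

Resulting structure (node: left, right):
  A: L=–, R=D
  D: L=C, R=H
  H: L=F, R=K
  F: L=E, R=–
  E: L=–, R=–
  K: L=J, R=W
  W: L=O, R=–
  C: L=B, R=–
  O: L=L, R=P
  B: L=–, R=–
  J: L=–, R=–
  P: L=–, R=–
  L: L=–, R=–

W's parent is K; the other child of K is J.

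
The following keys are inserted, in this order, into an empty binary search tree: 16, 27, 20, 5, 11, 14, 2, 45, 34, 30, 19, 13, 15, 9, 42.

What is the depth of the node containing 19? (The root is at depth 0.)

3

Insert 16: tree is empty, so 16 becomes the root.
Insert 27: 27 > 16 → go right. Place as right child of 16.
Insert 20: 20 > 16 → go right; 20 < 27 → go left. Place as left child of 27.
Insert 5: 5 < 16 → go left. Place as left child of 16.
Insert 11: 11 < 16 → go left; 11 > 5 → go right. Place as right child of 5.
Insert 14: 14 < 16 → go left; 14 > 5 → go right; 14 > 11 → go right. Place as right child of 11.
Insert 2: 2 < 16 → go left; 2 < 5 → go left. Place as left child of 5.
Insert 45: 45 > 16 → go right; 45 > 27 → go right. Place as right child of 27.
Insert 34: 34 > 16 → go right; 34 > 27 → go right; 34 < 45 → go left. Place as left child of 45.
Insert 30: 30 > 16 → go right; 30 > 27 → go right; 30 < 45 → go left; 30 < 34 → go left. Place as left child of 34.
Insert 19: 19 > 16 → go right; 19 < 27 → go left; 19 < 20 → go left. Place as left child of 20.
Insert 13: 13 < 16 → go left; 13 > 5 → go right; 13 > 11 → go right; 13 < 14 → go left. Place as left child of 14.
Insert 15: 15 < 16 → go left; 15 > 5 → go right; 15 > 11 → go right; 15 > 14 → go right. Place as right child of 14.
Insert 9: 9 < 16 → go left; 9 > 5 → go right; 9 < 11 → go left. Place as left child of 11.
Insert 42: 42 > 16 → go right; 42 > 27 → go right; 42 < 45 → go left; 42 > 34 → go right. Place as right child of 34.

Path to 19: 16 → 27 → 20 → 19, which is 3 edges.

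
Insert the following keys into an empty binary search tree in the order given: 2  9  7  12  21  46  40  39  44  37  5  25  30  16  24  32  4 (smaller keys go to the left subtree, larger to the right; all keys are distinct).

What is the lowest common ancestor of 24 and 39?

2: root
9: right child of 2 (depth 1)
7: left child of 9 (depth 2)
12: right child of 9 (depth 2)
21: right child of 12 (depth 3)
46: right child of 21 (depth 4)
40: left child of 46 (depth 5)
39: left child of 40 (depth 6)
44: right child of 40 (depth 6)
37: left child of 39 (depth 7)
5: left child of 7 (depth 3)
25: left child of 37 (depth 8)
30: right child of 25 (depth 9)
16: left child of 21 (depth 4)
24: left child of 25 (depth 9)
32: right child of 30 (depth 10)
4: left child of 5 (depth 4)

Path to 24: 2 → 9 → 12 → 21 → 46 → 40 → 39 → 37 → 25 → 24
Path to 39: 2 → 9 → 12 → 21 → 46 → 40 → 39
39 lies on both paths and is an ancestor of the other node.

39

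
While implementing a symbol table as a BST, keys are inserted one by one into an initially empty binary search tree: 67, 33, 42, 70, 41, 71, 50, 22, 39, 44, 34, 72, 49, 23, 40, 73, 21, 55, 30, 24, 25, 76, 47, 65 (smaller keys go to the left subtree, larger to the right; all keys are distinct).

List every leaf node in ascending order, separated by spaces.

21 25 34 40 47 65 76

Insert 67: tree is empty, so 67 becomes the root.
Insert 33: 33 < 67 → go left. Place as left child of 67.
Insert 42: 42 < 67 → go left; 42 > 33 → go right. Place as right child of 33.
Insert 70: 70 > 67 → go right. Place as right child of 67.
Insert 41: 41 < 67 → go left; 41 > 33 → go right; 41 < 42 → go left. Place as left child of 42.
Insert 71: 71 > 67 → go right; 71 > 70 → go right. Place as right child of 70.
Insert 50: 50 < 67 → go left; 50 > 33 → go right; 50 > 42 → go right. Place as right child of 42.
Insert 22: 22 < 67 → go left; 22 < 33 → go left. Place as left child of 33.
Insert 39: 39 < 67 → go left; 39 > 33 → go right; 39 < 42 → go left; 39 < 41 → go left. Place as left child of 41.
Insert 44: 44 < 67 → go left; 44 > 33 → go right; 44 > 42 → go right; 44 < 50 → go left. Place as left child of 50.
Insert 34: 34 < 67 → go left; 34 > 33 → go right; 34 < 42 → go left; 34 < 41 → go left; 34 < 39 → go left. Place as left child of 39.
Insert 72: 72 > 67 → go right; 72 > 70 → go right; 72 > 71 → go right. Place as right child of 71.
Insert 49: 49 < 67 → go left; 49 > 33 → go right; 49 > 42 → go right; 49 < 50 → go left; 49 > 44 → go right. Place as right child of 44.
Insert 23: 23 < 67 → go left; 23 < 33 → go left; 23 > 22 → go right. Place as right child of 22.
Insert 40: 40 < 67 → go left; 40 > 33 → go right; 40 < 42 → go left; 40 < 41 → go left; 40 > 39 → go right. Place as right child of 39.
Insert 73: 73 > 67 → go right; 73 > 70 → go right; 73 > 71 → go right; 73 > 72 → go right. Place as right child of 72.
Insert 21: 21 < 67 → go left; 21 < 33 → go left; 21 < 22 → go left. Place as left child of 22.
Insert 55: 55 < 67 → go left; 55 > 33 → go right; 55 > 42 → go right; 55 > 50 → go right. Place as right child of 50.
Insert 30: 30 < 67 → go left; 30 < 33 → go left; 30 > 22 → go right; 30 > 23 → go right. Place as right child of 23.
Insert 24: 24 < 67 → go left; 24 < 33 → go left; 24 > 22 → go right; 24 > 23 → go right; 24 < 30 → go left. Place as left child of 30.
Insert 25: 25 < 67 → go left; 25 < 33 → go left; 25 > 22 → go right; 25 > 23 → go right; 25 < 30 → go left; 25 > 24 → go right. Place as right child of 24.
Insert 76: 76 > 67 → go right; 76 > 70 → go right; 76 > 71 → go right; 76 > 72 → go right; 76 > 73 → go right. Place as right child of 73.
Insert 47: 47 < 67 → go left; 47 > 33 → go right; 47 > 42 → go right; 47 < 50 → go left; 47 > 44 → go right; 47 < 49 → go left. Place as left child of 49.
Insert 65: 65 < 67 → go left; 65 > 33 → go right; 65 > 42 → go right; 65 > 50 → go right; 65 > 55 → go right. Place as right child of 55.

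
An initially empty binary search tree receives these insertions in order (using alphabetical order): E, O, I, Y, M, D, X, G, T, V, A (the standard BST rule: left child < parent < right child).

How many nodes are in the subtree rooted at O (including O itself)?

8

Insert E: tree is empty, so E becomes the root.
Insert O: O > E → go right. Place as right child of E.
Insert I: I > E → go right; I < O → go left. Place as left child of O.
Insert Y: Y > E → go right; Y > O → go right. Place as right child of O.
Insert M: M > E → go right; M < O → go left; M > I → go right. Place as right child of I.
Insert D: D < E → go left. Place as left child of E.
Insert X: X > E → go right; X > O → go right; X < Y → go left. Place as left child of Y.
Insert G: G > E → go right; G < O → go left; G < I → go left. Place as left child of I.
Insert T: T > E → go right; T > O → go right; T < Y → go left; T < X → go left. Place as left child of X.
Insert V: V > E → go right; V > O → go right; V < Y → go left; V < X → go left; V > T → go right. Place as right child of T.
Insert A: A < E → go left; A < D → go left. Place as left child of D.

Subtree rooted at O contains: O, I, G, M, Y, X, T, V — 8 nodes.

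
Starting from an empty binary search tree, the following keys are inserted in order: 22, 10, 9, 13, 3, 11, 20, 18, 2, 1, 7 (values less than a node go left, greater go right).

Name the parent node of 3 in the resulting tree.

9

22: root
10: left child of 22 (depth 1)
9: left child of 10 (depth 2)
13: right child of 10 (depth 2)
3: left child of 9 (depth 3)
11: left child of 13 (depth 3)
20: right child of 13 (depth 3)
18: left child of 20 (depth 4)
2: left child of 3 (depth 4)
1: left child of 2 (depth 5)
7: right child of 3 (depth 4)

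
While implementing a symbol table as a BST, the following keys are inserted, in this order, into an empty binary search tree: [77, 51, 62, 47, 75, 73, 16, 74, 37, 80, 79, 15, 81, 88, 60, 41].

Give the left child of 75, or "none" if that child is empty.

73

77: root
51: left child of 77 (depth 1)
62: right child of 51 (depth 2)
47: left child of 51 (depth 2)
75: right child of 62 (depth 3)
73: left child of 75 (depth 4)
16: left child of 47 (depth 3)
74: right child of 73 (depth 5)
37: right child of 16 (depth 4)
80: right child of 77 (depth 1)
79: left child of 80 (depth 2)
15: left child of 16 (depth 4)
81: right child of 80 (depth 2)
88: right child of 81 (depth 3)
60: left child of 62 (depth 3)
41: right child of 37 (depth 5)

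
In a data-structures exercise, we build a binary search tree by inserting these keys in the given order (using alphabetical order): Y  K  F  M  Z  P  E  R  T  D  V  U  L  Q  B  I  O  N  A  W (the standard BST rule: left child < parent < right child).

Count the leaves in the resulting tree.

8

Y: root
K: left child of Y (depth 1)
F: left child of K (depth 2)
M: right child of K (depth 2)
Z: right child of Y (depth 1)
P: right child of M (depth 3)
E: left child of F (depth 3)
R: right child of P (depth 4)
T: right child of R (depth 5)
D: left child of E (depth 4)
V: right child of T (depth 6)
U: left child of V (depth 7)
L: left child of M (depth 3)
Q: left child of R (depth 5)
B: left child of D (depth 5)
I: right child of F (depth 3)
O: left child of P (depth 4)
N: left child of O (depth 5)
A: left child of B (depth 6)
W: right child of V (depth 7)

Leaves: A, I, L, N, Q, U, W, Z — 8 in total.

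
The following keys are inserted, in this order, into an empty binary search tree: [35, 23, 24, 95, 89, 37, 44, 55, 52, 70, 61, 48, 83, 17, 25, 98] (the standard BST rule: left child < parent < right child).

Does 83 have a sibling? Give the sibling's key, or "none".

Insert 35: tree is empty, so 35 becomes the root.
Insert 23: 23 < 35 → go left. Place as left child of 35.
Insert 24: 24 < 35 → go left; 24 > 23 → go right. Place as right child of 23.
Insert 95: 95 > 35 → go right. Place as right child of 35.
Insert 89: 89 > 35 → go right; 89 < 95 → go left. Place as left child of 95.
Insert 37: 37 > 35 → go right; 37 < 95 → go left; 37 < 89 → go left. Place as left child of 89.
Insert 44: 44 > 35 → go right; 44 < 95 → go left; 44 < 89 → go left; 44 > 37 → go right. Place as right child of 37.
Insert 55: 55 > 35 → go right; 55 < 95 → go left; 55 < 89 → go left; 55 > 37 → go right; 55 > 44 → go right. Place as right child of 44.
Insert 52: 52 > 35 → go right; 52 < 95 → go left; 52 < 89 → go left; 52 > 37 → go right; 52 > 44 → go right; 52 < 55 → go left. Place as left child of 55.
Insert 70: 70 > 35 → go right; 70 < 95 → go left; 70 < 89 → go left; 70 > 37 → go right; 70 > 44 → go right; 70 > 55 → go right. Place as right child of 55.
Insert 61: 61 > 35 → go right; 61 < 95 → go left; 61 < 89 → go left; 61 > 37 → go right; 61 > 44 → go right; 61 > 55 → go right; 61 < 70 → go left. Place as left child of 70.
Insert 48: 48 > 35 → go right; 48 < 95 → go left; 48 < 89 → go left; 48 > 37 → go right; 48 > 44 → go right; 48 < 55 → go left; 48 < 52 → go left. Place as left child of 52.
Insert 83: 83 > 35 → go right; 83 < 95 → go left; 83 < 89 → go left; 83 > 37 → go right; 83 > 44 → go right; 83 > 55 → go right; 83 > 70 → go right. Place as right child of 70.
Insert 17: 17 < 35 → go left; 17 < 23 → go left. Place as left child of 23.
Insert 25: 25 < 35 → go left; 25 > 23 → go right; 25 > 24 → go right. Place as right child of 24.
Insert 98: 98 > 35 → go right; 98 > 95 → go right. Place as right child of 95.

83's parent is 70; the other child of 70 is 61.

61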